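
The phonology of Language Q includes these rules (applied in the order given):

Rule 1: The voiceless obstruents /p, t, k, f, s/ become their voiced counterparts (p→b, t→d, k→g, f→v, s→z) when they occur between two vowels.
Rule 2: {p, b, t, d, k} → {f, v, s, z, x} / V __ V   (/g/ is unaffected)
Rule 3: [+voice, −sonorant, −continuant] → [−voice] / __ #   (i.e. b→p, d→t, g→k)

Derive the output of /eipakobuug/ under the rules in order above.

eivagovuuk

Rule 1 (intervocalic voicing): /p/ is a voiceless obstruent between vowels /i/ and /a/, so it voices to [b]. /k/ is a voiceless obstruent between vowels /a/ and /o/, so it voices to [g]. /eipakobuug/ → eibagobuug.
Rule 2 (intervocalic spirantization): /b/ is a stop between vowels /i/ and /a/, so it spirantizes to the fricative [v]. /b/ is a stop between vowels /o/ and /u/, so it spirantizes to the fricative [v]. /eibagobuug/ → eivagovuug.
Rule 3 (final devoicing): /g/ is a voiced stop in word-final position, so it devoices to [k]. /eivagovuug/ → eivagovuuk.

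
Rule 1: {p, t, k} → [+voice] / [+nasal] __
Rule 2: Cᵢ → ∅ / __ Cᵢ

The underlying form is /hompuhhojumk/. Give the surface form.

hombuhojumg

Rule 1 (post-nasal voicing): /p/ is a voiceless stop immediately after the nasal /m/, so it voices to [b]. /k/ is a voiceless stop immediately after the nasal /m/, so it voices to [g]. /hompuhhojumk/ → hombuhhojumg.
Rule 2 (degemination): /hh/ is a geminate; the first /h/ deletes. /hombuhhojumg/ → hombuhojumg.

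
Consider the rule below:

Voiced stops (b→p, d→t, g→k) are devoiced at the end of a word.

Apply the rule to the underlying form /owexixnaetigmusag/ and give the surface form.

owexixnaetigmusak

Scanning /owexixnaetigmusag/: /g/ at position 12 is not in the conditioning environment; /g/ is a voiced stop in word-final position, so it devoices to [k].
Result: [owexixnaetigmusak].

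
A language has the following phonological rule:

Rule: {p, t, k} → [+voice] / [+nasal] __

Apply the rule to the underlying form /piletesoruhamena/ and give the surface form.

No segment of /piletesoruhamena/ meets the structural description of the rule, so the form surfaces unchanged.

piletesoruhamena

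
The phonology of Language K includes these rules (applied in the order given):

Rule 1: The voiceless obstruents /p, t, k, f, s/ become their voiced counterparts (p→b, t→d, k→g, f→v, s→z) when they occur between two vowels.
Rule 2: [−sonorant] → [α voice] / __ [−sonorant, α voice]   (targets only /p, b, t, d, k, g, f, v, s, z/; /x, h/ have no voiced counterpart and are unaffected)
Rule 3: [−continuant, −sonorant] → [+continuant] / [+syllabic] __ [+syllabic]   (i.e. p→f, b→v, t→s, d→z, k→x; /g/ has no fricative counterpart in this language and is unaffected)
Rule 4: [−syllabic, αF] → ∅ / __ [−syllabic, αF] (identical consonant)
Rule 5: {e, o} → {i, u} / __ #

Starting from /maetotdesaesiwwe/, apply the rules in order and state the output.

Rule 1 (intervocalic voicing): /t/ is a voiceless obstruent between vowels /e/ and /o/, so it voices to [d]. /s/ is a voiceless obstruent between vowels /e/ and /a/, so it voices to [z]. /s/ is a voiceless obstruent between vowels /e/ and /i/, so it voices to [z]. /maetotdesaesiwwe/ → maedotdezaeziwwe.
Rule 2 (regressive voicing assimilation): /t/ precedes the voiced obstruent /d/, so it voices to [d] by assimilation. /maedotdezaeziwwe/ → maedoddezaeziwwe.
Rule 3 (intervocalic spirantization): /d/ is a stop between vowels /e/ and /o/, so it spirantizes to the fricative [z]. /maedoddezaeziwwe/ → maezoddezaeziwwe.
Rule 4 (degemination): /dd/ is a geminate; the first /d/ deletes. /ww/ is a geminate; the first /w/ deletes. /maezoddezaeziwwe/ → maezodezaeziwe.
Rule 5 (final vowel raising): /e/ is a mid vowel in word-final position, so it raises to [i]. /maezodezaeziwe/ → maezodezaeziwi.

maezodezaeziwi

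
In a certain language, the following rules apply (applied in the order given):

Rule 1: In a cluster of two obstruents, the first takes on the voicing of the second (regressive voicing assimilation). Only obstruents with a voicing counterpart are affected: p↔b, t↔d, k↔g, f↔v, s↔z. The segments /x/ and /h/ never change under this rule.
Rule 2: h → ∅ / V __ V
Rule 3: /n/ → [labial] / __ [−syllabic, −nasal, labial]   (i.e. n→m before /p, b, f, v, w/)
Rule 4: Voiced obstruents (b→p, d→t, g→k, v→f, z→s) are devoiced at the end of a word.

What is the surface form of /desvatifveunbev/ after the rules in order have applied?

Rule 1 (regressive voicing assimilation): /s/ precedes the voiced obstruent /v/, so it voices to [z] by assimilation. /f/ precedes the voiced obstruent /v/, so it voices to [v] by assimilation. /desvatifveunbev/ → dezvativveunbev.
Rule 2 (intervocalic h-deletion): no segment meets the environment; /dezvativveunbev/ is unchanged.
Rule 3 (nasal place assimilation): /n/ precedes the labial consonant /b/, so it assimilates in place to [m]. /dezvativveunbev/ → dezvativveumbev.
Rule 4 (final devoicing): /v/ is a voiced obstruent in word-final position, so it devoices to [f]. /dezvativveumbev/ → dezvativveumbef.

dezvativveumbef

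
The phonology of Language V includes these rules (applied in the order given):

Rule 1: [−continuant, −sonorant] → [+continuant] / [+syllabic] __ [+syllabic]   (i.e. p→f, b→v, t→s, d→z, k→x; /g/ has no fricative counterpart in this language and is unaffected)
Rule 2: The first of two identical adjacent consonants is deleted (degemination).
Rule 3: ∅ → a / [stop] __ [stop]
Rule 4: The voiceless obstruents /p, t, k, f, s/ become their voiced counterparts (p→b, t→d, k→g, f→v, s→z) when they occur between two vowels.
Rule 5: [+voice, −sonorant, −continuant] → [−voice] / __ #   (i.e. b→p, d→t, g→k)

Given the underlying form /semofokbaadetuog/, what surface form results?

Rule 1 (intervocalic spirantization): /d/ is a stop between vowels /a/ and /e/, so it spirantizes to the fricative [z]. /t/ is a stop between vowels /e/ and /u/, so it spirantizes to the fricative [s]. /semofokbaadetuog/ → semofokbaazesuog.
Rule 2 (degemination): no segment meets the environment; /semofokbaazesuog/ is unchanged.
Rule 3 (stop-cluster a-epenthesis): /k/ and /b/ form a stop–stop cluster, so [a] is inserted between them. /semofokbaazesuog/ → semofokabaazesuog.
Rule 4 (intervocalic voicing): /f/ is a voiceless obstruent between vowels /o/ and /o/, so it voices to [v]. /k/ is a voiceless obstruent between vowels /o/ and /a/, so it voices to [g]. /s/ is a voiceless obstruent between vowels /e/ and /u/, so it voices to [z]. /semofokabaazesuog/ → semovogabaazezuog.
Rule 5 (final devoicing): /g/ is a voiced stop in word-final position, so it devoices to [k]. /semovogabaazezuog/ → semovogabaazezuok.

semovogabaazezuok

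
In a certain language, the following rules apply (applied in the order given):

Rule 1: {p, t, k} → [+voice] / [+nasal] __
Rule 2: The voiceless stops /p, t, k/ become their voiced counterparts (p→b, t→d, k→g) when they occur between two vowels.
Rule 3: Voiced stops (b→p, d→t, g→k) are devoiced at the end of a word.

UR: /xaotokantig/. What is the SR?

xaodogandik

Rule 1 (post-nasal voicing): /t/ is a voiceless stop immediately after the nasal /n/, so it voices to [d]. /xaotokantig/ → xaotokandig.
Rule 2 (intervocalic voicing): /t/ is a voiceless stop between vowels /o/ and /o/, so it voices to [d]. /k/ is a voiceless stop between vowels /o/ and /a/, so it voices to [g]. /xaotokandig/ → xaodogandig.
Rule 3 (final devoicing): /g/ is a voiced stop in word-final position, so it devoices to [k]. /xaodogandig/ → xaodogandik.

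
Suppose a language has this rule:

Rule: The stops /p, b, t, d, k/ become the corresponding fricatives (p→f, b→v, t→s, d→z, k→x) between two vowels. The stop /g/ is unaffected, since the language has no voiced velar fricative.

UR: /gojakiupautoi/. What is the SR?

/k/ is a stop between vowels /a/ and /i/, so it spirantizes to the fricative [x].
/p/ is a stop between vowels /u/ and /a/, so it spirantizes to the fricative [f].
/t/ is a stop between vowels /u/ and /o/, so it spirantizes to the fricative [s].
Surface form: [gojaxiufausoi].

gojaxiufausoi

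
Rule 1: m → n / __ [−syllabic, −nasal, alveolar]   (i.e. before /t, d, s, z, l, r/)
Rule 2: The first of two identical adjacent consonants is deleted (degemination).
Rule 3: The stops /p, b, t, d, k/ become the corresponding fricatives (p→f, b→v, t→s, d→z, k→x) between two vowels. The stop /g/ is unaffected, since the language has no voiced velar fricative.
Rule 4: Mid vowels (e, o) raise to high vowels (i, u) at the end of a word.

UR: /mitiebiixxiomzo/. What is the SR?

Rule 1 (nasal place assimilation): /m/ precedes the alveolar consonant /z/, so it assimilates in place to [n]. /mitiebiixxiomzo/ → mitiebiixxionzo.
Rule 2 (degemination): /xx/ is a geminate; the first /x/ deletes. /mitiebiixxionzo/ → mitiebiixionzo.
Rule 3 (intervocalic spirantization): /t/ is a stop between vowels /i/ and /i/, so it spirantizes to the fricative [s]. /b/ is a stop between vowels /e/ and /i/, so it spirantizes to the fricative [v]. /mitiebiixionzo/ → misieviixionzo.
Rule 4 (final vowel raising): /o/ is a mid vowel in word-final position, so it raises to [u]. /misieviixionzo/ → misieviixionzu.

misieviixionzu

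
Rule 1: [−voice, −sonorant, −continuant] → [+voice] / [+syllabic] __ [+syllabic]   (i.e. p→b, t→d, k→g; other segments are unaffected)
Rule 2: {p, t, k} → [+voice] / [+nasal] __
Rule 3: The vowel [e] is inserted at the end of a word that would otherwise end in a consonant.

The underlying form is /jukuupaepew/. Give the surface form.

juguubaebewe

Rule 1 (intervocalic voicing): /k/ is a voiceless stop between vowels /u/ and /u/, so it voices to [g]. /p/ is a voiceless stop between vowels /u/ and /a/, so it voices to [b]. /p/ is a voiceless stop between vowels /e/ and /e/, so it voices to [b]. /jukuupaepew/ → juguubaebew.
Rule 2 (post-nasal voicing): no segment meets the environment; /juguubaebew/ is unchanged.
Rule 3 (final e-epenthesis): the form ends in the consonant /w/, so [e] is inserted word-finally. /juguubaebew/ → juguubaebewe.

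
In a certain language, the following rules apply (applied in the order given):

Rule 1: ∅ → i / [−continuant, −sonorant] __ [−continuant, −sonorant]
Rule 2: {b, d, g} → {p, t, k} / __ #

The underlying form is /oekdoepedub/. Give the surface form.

oekidoepedup

Rule 1 (stop-cluster i-epenthesis): /k/ and /d/ form a stop–stop cluster, so [i] is inserted between them. /oekdoepedub/ → oekidoepedub.
Rule 2 (final devoicing): /b/ is a voiced stop in word-final position, so it devoices to [p]. /oekidoepedub/ → oekidoepedup.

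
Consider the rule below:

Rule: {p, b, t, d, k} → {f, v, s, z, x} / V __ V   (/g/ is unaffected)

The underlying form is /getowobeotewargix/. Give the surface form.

/t/ is a stop between vowels /e/ and /o/, so it spirantizes to the fricative [s].
/b/ is a stop between vowels /o/ and /e/, so it spirantizes to the fricative [v].
/t/ is a stop between vowels /o/ and /e/, so it spirantizes to the fricative [s].
Surface form: [gesowoveosewargix].

gesowoveosewargix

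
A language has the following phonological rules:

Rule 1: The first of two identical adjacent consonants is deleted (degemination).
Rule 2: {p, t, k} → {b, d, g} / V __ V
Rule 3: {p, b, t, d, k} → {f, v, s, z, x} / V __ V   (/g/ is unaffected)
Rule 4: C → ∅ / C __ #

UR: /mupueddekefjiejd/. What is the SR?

Rule 1 (degemination): /dd/ is a geminate; the first /d/ deletes. /mupueddekefjiejd/ → mupuedekefjiejd.
Rule 2 (intervocalic voicing): /p/ is a voiceless stop between vowels /u/ and /u/, so it voices to [b]. /k/ is a voiceless stop between vowels /e/ and /e/, so it voices to [g]. /mupuedekefjiejd/ → mubuedegefjiejd.
Rule 3 (intervocalic spirantization): /b/ is a stop between vowels /u/ and /u/, so it spirantizes to the fricative [v]. /d/ is a stop between vowels /e/ and /e/, so it spirantizes to the fricative [z]. /mubuedegefjiejd/ → muvuezegefjiejd.
Rule 4 (final cluster simplification): /d/ is the second consonant of a word-final cluster /jd/, so it deletes. /muvuezegefjiejd/ → muvuezegefjiej.

muvuezegefjiej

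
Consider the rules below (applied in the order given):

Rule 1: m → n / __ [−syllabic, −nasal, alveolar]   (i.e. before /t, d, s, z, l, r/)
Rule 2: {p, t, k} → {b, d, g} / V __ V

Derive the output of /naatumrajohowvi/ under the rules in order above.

Rule 1 (nasal place assimilation): /m/ precedes the alveolar consonant /r/, so it assimilates in place to [n]. /naatumrajohowvi/ → naatunrajohowvi.
Rule 2 (intervocalic voicing): /t/ is a voiceless stop between vowels /a/ and /u/, so it voices to [d]. /naatunrajohowvi/ → naadunrajohowvi.

naadunrajohowvi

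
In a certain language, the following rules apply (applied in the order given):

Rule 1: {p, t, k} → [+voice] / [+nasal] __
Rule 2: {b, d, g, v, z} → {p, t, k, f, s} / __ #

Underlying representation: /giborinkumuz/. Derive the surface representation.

giboringumus

Rule 1 (post-nasal voicing): /k/ is a voiceless stop immediately after the nasal /n/, so it voices to [g]. /giborinkumuz/ → giboringumuz.
Rule 2 (final devoicing): /z/ is a voiced obstruent in word-final position, so it devoices to [s]. /giboringumuz/ → giboringumus.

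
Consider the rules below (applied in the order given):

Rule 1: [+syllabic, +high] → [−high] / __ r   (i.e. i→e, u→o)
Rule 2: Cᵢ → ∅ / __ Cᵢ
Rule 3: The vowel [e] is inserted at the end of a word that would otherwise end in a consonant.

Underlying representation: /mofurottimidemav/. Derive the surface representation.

moforotimidemave

Rule 1 (pre-rhotic lowering): /u/ is a high vowel immediately before /r/, so it lowers to [o]. /mofurottimidemav/ → moforottimidemav.
Rule 2 (degemination): /tt/ is a geminate; the first /t/ deletes. /moforottimidemav/ → moforotimidemav.
Rule 3 (final e-epenthesis): the form ends in the consonant /v/, so [e] is inserted word-finally. /moforotimidemav/ → moforotimidemave.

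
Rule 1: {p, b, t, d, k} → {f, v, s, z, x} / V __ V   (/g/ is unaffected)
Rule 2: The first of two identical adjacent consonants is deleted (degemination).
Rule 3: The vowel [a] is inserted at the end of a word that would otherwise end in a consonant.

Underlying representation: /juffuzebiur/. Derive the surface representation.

Rule 1 (intervocalic spirantization): /b/ is a stop between vowels /e/ and /i/, so it spirantizes to the fricative [v]. /juffuzebiur/ → juffuzeviur.
Rule 2 (degemination): /ff/ is a geminate; the first /f/ deletes. /juffuzeviur/ → jufuzeviur.
Rule 3 (final a-epenthesis): the form ends in the consonant /r/, so [a] is inserted word-finally. /jufuzeviur/ → jufuzeviura.

jufuzeviura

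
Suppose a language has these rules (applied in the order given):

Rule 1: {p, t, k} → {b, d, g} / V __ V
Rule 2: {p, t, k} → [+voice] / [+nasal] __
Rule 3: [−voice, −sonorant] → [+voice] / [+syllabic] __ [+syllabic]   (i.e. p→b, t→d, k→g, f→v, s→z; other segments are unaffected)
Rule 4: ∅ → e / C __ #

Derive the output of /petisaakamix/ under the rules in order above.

pedizaagamixe

Rule 1 (intervocalic voicing): /t/ is a voiceless stop between vowels /e/ and /i/, so it voices to [d]. /k/ is a voiceless stop between vowels /a/ and /a/, so it voices to [g]. /petisaakamix/ → pedisaagamix.
Rule 2 (post-nasal voicing): no segment meets the environment; /pedisaagamix/ is unchanged.
Rule 3 (intervocalic voicing): /s/ is a voiceless obstruent between vowels /i/ and /a/, so it voices to [z]. /pedisaagamix/ → pedizaagamix.
Rule 4 (final e-epenthesis): the form ends in the consonant /x/, so [e] is inserted word-finally. /pedizaagamix/ → pedizaagamixe.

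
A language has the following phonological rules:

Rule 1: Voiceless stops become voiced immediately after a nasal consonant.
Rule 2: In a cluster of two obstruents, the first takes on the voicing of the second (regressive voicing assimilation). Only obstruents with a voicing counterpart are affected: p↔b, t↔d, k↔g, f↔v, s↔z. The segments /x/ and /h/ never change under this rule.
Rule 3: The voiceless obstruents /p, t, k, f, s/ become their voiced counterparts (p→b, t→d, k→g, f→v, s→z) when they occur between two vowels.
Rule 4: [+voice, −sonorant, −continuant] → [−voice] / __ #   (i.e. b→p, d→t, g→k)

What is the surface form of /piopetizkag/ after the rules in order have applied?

piobediskak

Rule 1 (post-nasal voicing): no segment meets the environment; /piopetizkag/ is unchanged.
Rule 2 (regressive voicing assimilation): /z/ precedes the voiceless obstruent /k/, so it devoices to [s] by assimilation. /piopetizkag/ → piopetiskag.
Rule 3 (intervocalic voicing): /p/ is a voiceless obstruent between vowels /o/ and /e/, so it voices to [b]. /t/ is a voiceless obstruent between vowels /e/ and /i/, so it voices to [d]. /piopetiskag/ → piobediskag.
Rule 4 (final devoicing): /g/ is a voiced stop in word-final position, so it devoices to [k]. /piobediskag/ → piobediskak.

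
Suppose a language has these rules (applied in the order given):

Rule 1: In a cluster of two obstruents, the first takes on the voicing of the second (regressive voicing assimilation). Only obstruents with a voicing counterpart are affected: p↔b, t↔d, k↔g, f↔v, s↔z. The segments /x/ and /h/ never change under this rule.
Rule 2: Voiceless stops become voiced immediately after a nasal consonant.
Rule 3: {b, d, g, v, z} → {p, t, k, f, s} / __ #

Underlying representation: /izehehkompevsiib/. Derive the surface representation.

Rule 1 (regressive voicing assimilation): /v/ precedes the voiceless obstruent /s/, so it devoices to [f] by assimilation. /izehehkompevsiib/ → izehehkompefsiib.
Rule 2 (post-nasal voicing): /p/ is a voiceless stop immediately after the nasal /m/, so it voices to [b]. /izehehkompefsiib/ → izehehkombefsiib.
Rule 3 (final devoicing): /b/ is a voiced obstruent in word-final position, so it devoices to [p]. /izehehkombefsiib/ → izehehkombefsiip.

izehehkombefsiip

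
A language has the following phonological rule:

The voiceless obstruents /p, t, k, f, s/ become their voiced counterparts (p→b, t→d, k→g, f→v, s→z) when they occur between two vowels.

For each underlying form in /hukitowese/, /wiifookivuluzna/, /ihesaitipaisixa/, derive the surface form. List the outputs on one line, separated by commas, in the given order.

hugidoweze, wiivoogivuluzna, ihezaidibaizixa

/hukitowese/: /k/ is a voiceless obstruent between vowels /u/ and /i/, so it voices to [g]. /t/ is a voiceless obstruent between vowels /i/ and /o/, so it voices to [d]. /s/ is a voiceless obstruent between vowels /e/ and /e/, so it voices to [z]. → [hugidoweze].
/wiifookivuluzna/: /f/ is a voiceless obstruent between vowels /i/ and /o/, so it voices to [v]. /k/ is a voiceless obstruent between vowels /o/ and /i/, so it voices to [g]. → [wiivoogivuluzna].
/ihesaitipaisixa/: /s/ is a voiceless obstruent between vowels /e/ and /a/, so it voices to [z]. /t/ is a voiceless obstruent between vowels /i/ and /i/, so it voices to [d]. /p/ is a voiceless obstruent between vowels /i/ and /a/, so it voices to [b]. /s/ is a voiceless obstruent between vowels /i/ and /i/, so it voices to [z]. → [ihezaidibaizixa].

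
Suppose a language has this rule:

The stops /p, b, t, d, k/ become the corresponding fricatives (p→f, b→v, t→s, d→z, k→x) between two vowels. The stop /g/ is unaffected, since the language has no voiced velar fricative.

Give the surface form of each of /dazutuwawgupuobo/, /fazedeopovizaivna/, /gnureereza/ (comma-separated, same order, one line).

/dazutuwawgupuobo/: /t/ is a stop between vowels /u/ and /u/, so it spirantizes to the fricative [s]. /p/ is a stop between vowels /u/ and /u/, so it spirantizes to the fricative [f]. /b/ is a stop between vowels /o/ and /o/, so it spirantizes to the fricative [v]. → [dazusuwawgufuovo].
/fazedeopovizaivna/: /d/ is a stop between vowels /e/ and /e/, so it spirantizes to the fricative [z]. /p/ is a stop between vowels /o/ and /o/, so it spirantizes to the fricative [f]. → [fazezeofovizaivna].
/gnureereza/: the rule's environment is not met; surfaces unchanged as [gnureereza].

dazusuwawgufuovo, fazezeofovizaivna, gnureereza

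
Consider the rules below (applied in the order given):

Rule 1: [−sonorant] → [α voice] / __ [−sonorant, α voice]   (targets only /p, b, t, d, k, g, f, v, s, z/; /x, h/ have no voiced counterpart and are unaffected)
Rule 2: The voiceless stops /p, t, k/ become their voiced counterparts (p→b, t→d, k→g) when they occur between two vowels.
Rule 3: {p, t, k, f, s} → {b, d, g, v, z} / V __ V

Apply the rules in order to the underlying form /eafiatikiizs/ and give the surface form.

Rule 1 (regressive voicing assimilation): /z/ precedes the voiceless obstruent /s/, so it devoices to [s] by assimilation. /eafiatikiizs/ → eafiatikiiss.
Rule 2 (intervocalic voicing): /t/ is a voiceless stop between vowels /a/ and /i/, so it voices to [d]. /k/ is a voiceless stop between vowels /i/ and /i/, so it voices to [g]. /eafiatikiiss/ → eafiadigiiss.
Rule 3 (intervocalic voicing): /f/ is a voiceless obstruent between vowels /a/ and /i/, so it voices to [v]. /eafiadigiiss/ → eaviadigiiss.

eaviadigiiss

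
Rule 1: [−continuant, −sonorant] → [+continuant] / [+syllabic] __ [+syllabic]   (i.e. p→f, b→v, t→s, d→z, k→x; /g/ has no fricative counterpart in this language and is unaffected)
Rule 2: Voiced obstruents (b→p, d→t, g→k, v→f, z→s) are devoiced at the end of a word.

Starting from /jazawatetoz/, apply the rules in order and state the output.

jazawasesos

Rule 1 (intervocalic spirantization): /t/ is a stop between vowels /a/ and /e/, so it spirantizes to the fricative [s]. /t/ is a stop between vowels /e/ and /o/, so it spirantizes to the fricative [s]. /jazawatetoz/ → jazawasesoz.
Rule 2 (final devoicing): /z/ is a voiced obstruent in word-final position, so it devoices to [s]. /jazawasesoz/ → jazawasesos.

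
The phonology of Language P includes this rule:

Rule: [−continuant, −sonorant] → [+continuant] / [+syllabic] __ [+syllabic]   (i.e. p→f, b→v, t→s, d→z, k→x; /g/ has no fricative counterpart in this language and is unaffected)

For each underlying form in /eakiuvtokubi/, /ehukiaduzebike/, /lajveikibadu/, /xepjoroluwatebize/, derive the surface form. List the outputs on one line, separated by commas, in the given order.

/eakiuvtokubi/: /k/ is a stop between vowels /a/ and /i/, so it spirantizes to the fricative [x]. /k/ is a stop between vowels /o/ and /u/, so it spirantizes to the fricative [x]. /b/ is a stop between vowels /u/ and /i/, so it spirantizes to the fricative [v]. → [eaxiuvtoxuvi].
/ehukiaduzebike/: /k/ is a stop between vowels /u/ and /i/, so it spirantizes to the fricative [x]. /d/ is a stop between vowels /a/ and /u/, so it spirantizes to the fricative [z]. /b/ is a stop between vowels /e/ and /i/, so it spirantizes to the fricative [v]. /k/ is a stop between vowels /i/ and /e/, so it spirantizes to the fricative [x]. → [ehuxiazuzevixe].
/lajveikibadu/: /k/ is a stop between vowels /i/ and /i/, so it spirantizes to the fricative [x]. /b/ is a stop between vowels /i/ and /a/, so it spirantizes to the fricative [v]. /d/ is a stop between vowels /a/ and /u/, so it spirantizes to the fricative [z]. → [lajveixivazu].
/xepjoroluwatebize/: /t/ is a stop between vowels /a/ and /e/, so it spirantizes to the fricative [s]. /b/ is a stop between vowels /e/ and /i/, so it spirantizes to the fricative [v]. → [xepjoroluwasevize].

eaxiuvtoxuvi, ehuxiazuzevixe, lajveixivazu, xepjoroluwasevize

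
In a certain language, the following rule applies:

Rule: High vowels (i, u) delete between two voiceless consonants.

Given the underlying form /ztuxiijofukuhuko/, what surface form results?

/u/ is a high vowel flanked by voiceless consonants /t/ and /x/, so it deletes.
/u/ is a high vowel flanked by voiceless consonants /f/ and /k/, so it deletes.
/u/ is a high vowel flanked by voiceless consonants /k/ and /h/, so it deletes.
/u/ is a high vowel flanked by voiceless consonants /h/ and /k/, so it deletes.
The other instances of /i/ do not occur in the required environment and remain unchanged.
Surface form: [ztxiijofkhko].

ztxiijofkhko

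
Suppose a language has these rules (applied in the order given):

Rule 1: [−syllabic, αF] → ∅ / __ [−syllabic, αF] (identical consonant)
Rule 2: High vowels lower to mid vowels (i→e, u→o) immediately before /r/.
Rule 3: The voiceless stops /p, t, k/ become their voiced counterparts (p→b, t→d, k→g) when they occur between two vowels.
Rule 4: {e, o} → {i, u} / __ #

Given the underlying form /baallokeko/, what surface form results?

Rule 1 (degemination): /ll/ is a geminate; the first /l/ deletes. /baallokeko/ → baalokeko.
Rule 2 (pre-rhotic lowering): no segment meets the environment; /baalokeko/ is unchanged.
Rule 3 (intervocalic voicing): /k/ is a voiceless stop between vowels /o/ and /e/, so it voices to [g]. /k/ is a voiceless stop between vowels /e/ and /o/, so it voices to [g]. /baalokeko/ → baalogego.
Rule 4 (final vowel raising): /o/ is a mid vowel in word-final position, so it raises to [u]. /baalogego/ → baalogegu.

baalogegu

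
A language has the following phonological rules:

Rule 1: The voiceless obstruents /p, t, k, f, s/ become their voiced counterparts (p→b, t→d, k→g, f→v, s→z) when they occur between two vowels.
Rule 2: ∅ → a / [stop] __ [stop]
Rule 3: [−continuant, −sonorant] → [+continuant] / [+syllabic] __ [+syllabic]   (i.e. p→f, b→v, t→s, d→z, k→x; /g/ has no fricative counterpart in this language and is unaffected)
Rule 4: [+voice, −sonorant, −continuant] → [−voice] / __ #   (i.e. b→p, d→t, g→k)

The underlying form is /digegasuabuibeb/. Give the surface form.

Rule 1 (intervocalic voicing): /s/ is a voiceless obstruent between vowels /a/ and /u/, so it voices to [z]. /digegasuabuibeb/ → digegazuabuibeb.
Rule 2 (stop-cluster a-epenthesis): no segment meets the environment; /digegazuabuibeb/ is unchanged.
Rule 3 (intervocalic spirantization): /b/ is a stop between vowels /a/ and /u/, so it spirantizes to the fricative [v]. /b/ is a stop between vowels /i/ and /e/, so it spirantizes to the fricative [v]. /digegazuabuibeb/ → digegazuavuiveb.
Rule 4 (final devoicing): /b/ is a voiced stop in word-final position, so it devoices to [p]. /digegazuavuiveb/ → digegazuavuivep.

digegazuavuivep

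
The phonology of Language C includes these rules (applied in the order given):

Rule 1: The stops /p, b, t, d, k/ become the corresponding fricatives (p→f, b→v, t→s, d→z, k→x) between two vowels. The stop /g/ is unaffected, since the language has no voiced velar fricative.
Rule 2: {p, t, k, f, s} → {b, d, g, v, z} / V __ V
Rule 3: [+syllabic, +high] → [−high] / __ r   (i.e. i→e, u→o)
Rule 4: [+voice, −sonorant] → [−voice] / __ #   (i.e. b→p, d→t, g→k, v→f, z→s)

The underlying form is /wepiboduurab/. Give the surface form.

wevivozuorap

Rule 1 (intervocalic spirantization): /p/ is a stop between vowels /e/ and /i/, so it spirantizes to the fricative [f]. /b/ is a stop between vowels /i/ and /o/, so it spirantizes to the fricative [v]. /d/ is a stop between vowels /o/ and /u/, so it spirantizes to the fricative [z]. /wepiboduurab/ → wefivozuurab.
Rule 2 (intervocalic voicing): /f/ is a voiceless obstruent between vowels /e/ and /i/, so it voices to [v]. /wefivozuurab/ → wevivozuurab.
Rule 3 (pre-rhotic lowering): /u/ is a high vowel immediately before /r/, so it lowers to [o]. /wevivozuurab/ → wevivozuorab.
Rule 4 (final devoicing): /b/ is a voiced obstruent in word-final position, so it devoices to [p]. /wevivozuorab/ → wevivozuorap.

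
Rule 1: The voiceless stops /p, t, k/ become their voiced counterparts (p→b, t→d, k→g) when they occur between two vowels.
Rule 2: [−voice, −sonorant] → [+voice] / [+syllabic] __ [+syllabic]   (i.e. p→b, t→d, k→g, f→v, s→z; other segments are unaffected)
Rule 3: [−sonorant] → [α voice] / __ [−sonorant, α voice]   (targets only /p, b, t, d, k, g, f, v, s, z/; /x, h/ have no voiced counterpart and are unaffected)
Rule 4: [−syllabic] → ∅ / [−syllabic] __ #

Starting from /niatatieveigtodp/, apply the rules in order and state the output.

Rule 1 (intervocalic voicing): /t/ is a voiceless stop between vowels /a/ and /a/, so it voices to [d]. /t/ is a voiceless stop between vowels /a/ and /i/, so it voices to [d]. /niatatieveigtodp/ → niadadieveigtodp.
Rule 2 (intervocalic voicing): no segment meets the environment; /niadadieveigtodp/ is unchanged.
Rule 3 (regressive voicing assimilation): /g/ precedes the voiceless obstruent /t/, so it devoices to [k] by assimilation. /d/ precedes the voiceless obstruent /p/, so it devoices to [t] by assimilation. /niadadieveigtodp/ → niadadieveiktotp.
Rule 4 (final cluster simplification): /p/ is the second consonant of a word-final cluster /tp/, so it deletes. /niadadieveiktotp/ → niadadieveiktot.

niadadieveiktot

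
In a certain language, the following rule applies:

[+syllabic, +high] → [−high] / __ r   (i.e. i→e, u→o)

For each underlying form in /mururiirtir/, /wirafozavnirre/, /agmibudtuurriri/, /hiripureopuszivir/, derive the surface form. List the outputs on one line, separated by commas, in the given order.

/mururiirtir/: /u/ is a high vowel immediately before /r/, so it lowers to [o]. /u/ is a high vowel immediately before /r/, so it lowers to [o]. /i/ is a high vowel immediately before /r/, so it lowers to [e]. /i/ is a high vowel immediately before /r/, so it lowers to [e]. → [mororierter].
/wirafozavnirre/: /i/ is a high vowel immediately before /r/, so it lowers to [e]. /i/ is a high vowel immediately before /r/, so it lowers to [e]. → [werafozavnerre].
/agmibudtuurriri/: /u/ is a high vowel immediately before /r/, so it lowers to [o]. /i/ is a high vowel immediately before /r/, so it lowers to [e]. → [agmibudtuorreri].
/hiripureopuszivir/: /i/ is a high vowel immediately before /r/, so it lowers to [e]. /u/ is a high vowel immediately before /r/, so it lowers to [o]. /i/ is a high vowel immediately before /r/, so it lowers to [e]. → [heriporeopusziver].

mororierter, werafozavnerre, agmibudtuorreri, heriporeopusziver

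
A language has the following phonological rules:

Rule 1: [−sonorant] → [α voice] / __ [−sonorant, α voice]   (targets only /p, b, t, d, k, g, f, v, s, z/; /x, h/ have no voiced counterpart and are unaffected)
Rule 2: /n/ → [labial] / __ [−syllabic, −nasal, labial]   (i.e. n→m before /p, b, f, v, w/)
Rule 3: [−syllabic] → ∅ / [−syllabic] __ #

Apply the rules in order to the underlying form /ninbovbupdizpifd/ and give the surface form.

nimbovbubdispiv

Rule 1 (regressive voicing assimilation): /p/ precedes the voiced obstruent /d/, so it voices to [b] by assimilation. /z/ precedes the voiceless obstruent /p/, so it devoices to [s] by assimilation. /f/ precedes the voiced obstruent /d/, so it voices to [v] by assimilation. /ninbovbupdizpifd/ → ninbovbubdispivd.
Rule 2 (nasal place assimilation): /n/ precedes the labial consonant /b/, so it assimilates in place to [m]. /ninbovbubdispivd/ → nimbovbubdispivd.
Rule 3 (final cluster simplification): /d/ is the second consonant of a word-final cluster /vd/, so it deletes. /nimbovbubdispivd/ → nimbovbubdispiv.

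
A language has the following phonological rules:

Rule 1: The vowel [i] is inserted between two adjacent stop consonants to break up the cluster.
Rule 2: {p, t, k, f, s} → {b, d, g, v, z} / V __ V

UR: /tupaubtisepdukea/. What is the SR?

Rule 1 (stop-cluster i-epenthesis): /b/ and /t/ form a stop–stop cluster, so [i] is inserted between them. /p/ and /d/ form a stop–stop cluster, so [i] is inserted between them. /tupaubtisepdukea/ → tupaubitisepidukea.
Rule 2 (intervocalic voicing): /p/ is a voiceless obstruent between vowels /u/ and /a/, so it voices to [b]. /t/ is a voiceless obstruent between vowels /i/ and /i/, so it voices to [d]. /s/ is a voiceless obstruent between vowels /i/ and /e/, so it voices to [z]. /p/ is a voiceless obstruent between vowels /e/ and /i/, so it voices to [b]. /k/ is a voiceless obstruent between vowels /u/ and /e/, so it voices to [g]. /tupaubitisepidukea/ → tubaubidizebidugea.

tubaubidizebidugea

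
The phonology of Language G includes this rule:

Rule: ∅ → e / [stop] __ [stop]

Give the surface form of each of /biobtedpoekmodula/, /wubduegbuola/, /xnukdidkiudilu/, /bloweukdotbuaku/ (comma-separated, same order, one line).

/biobtedpoekmodula/: /b/ and /t/ form a stop–stop cluster, so [e] is inserted between them. /d/ and /p/ form a stop–stop cluster, so [e] is inserted between them. → [biobetedepoekmodula].
/wubduegbuola/: /b/ and /d/ form a stop–stop cluster, so [e] is inserted between them. /g/ and /b/ form a stop–stop cluster, so [e] is inserted between them. → [wubeduegebuola].
/xnukdidkiudilu/: /k/ and /d/ form a stop–stop cluster, so [e] is inserted between them. /d/ and /k/ form a stop–stop cluster, so [e] is inserted between them. → [xnukedidekiudilu].
/bloweukdotbuaku/: /k/ and /d/ form a stop–stop cluster, so [e] is inserted between them. /t/ and /b/ form a stop–stop cluster, so [e] is inserted between them. → [bloweukedotebuaku].

biobetedepoekmodula, wubeduegebuola, xnukedidekiudilu, bloweukedotebuaku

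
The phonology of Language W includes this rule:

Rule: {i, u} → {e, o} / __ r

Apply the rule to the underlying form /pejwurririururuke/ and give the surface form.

/u/ is a high vowel immediately before /r/, so it lowers to [o].
/i/ is a high vowel immediately before /r/, so it lowers to [e].
/u/ is a high vowel immediately before /r/, so it lowers to [o].
/u/ is a high vowel immediately before /r/, so it lowers to [o].
The other instances of /i/, /u/ do not occur in the required environment and remain unchanged.
Surface form: [pejworreriororuke].

pejworreriororuke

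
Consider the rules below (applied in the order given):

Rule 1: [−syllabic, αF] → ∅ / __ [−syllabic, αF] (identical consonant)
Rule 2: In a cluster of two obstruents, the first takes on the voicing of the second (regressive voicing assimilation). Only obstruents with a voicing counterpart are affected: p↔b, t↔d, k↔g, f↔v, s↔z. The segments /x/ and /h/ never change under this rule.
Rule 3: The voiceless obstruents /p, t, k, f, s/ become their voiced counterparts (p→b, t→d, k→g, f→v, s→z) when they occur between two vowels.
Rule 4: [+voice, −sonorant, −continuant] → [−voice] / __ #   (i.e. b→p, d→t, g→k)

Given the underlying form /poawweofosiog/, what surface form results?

poaweovoziok

Rule 1 (degemination): /ww/ is a geminate; the first /w/ deletes. /poawweofosiog/ → poaweofosiog.
Rule 2 (regressive voicing assimilation): no segment meets the environment; /poaweofosiog/ is unchanged.
Rule 3 (intervocalic voicing): /f/ is a voiceless obstruent between vowels /o/ and /o/, so it voices to [v]. /s/ is a voiceless obstruent between vowels /o/ and /i/, so it voices to [z]. /poaweofosiog/ → poaweovoziog.
Rule 4 (final devoicing): /g/ is a voiced stop in word-final position, so it devoices to [k]. /poaweovoziog/ → poaweovoziok.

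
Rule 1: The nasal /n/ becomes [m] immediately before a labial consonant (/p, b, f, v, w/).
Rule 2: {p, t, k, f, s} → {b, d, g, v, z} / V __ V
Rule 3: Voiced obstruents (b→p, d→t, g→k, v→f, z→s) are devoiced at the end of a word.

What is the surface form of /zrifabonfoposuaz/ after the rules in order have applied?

zrivabomfobozuas

Rule 1 (nasal place assimilation): /n/ precedes the labial consonant /f/, so it assimilates in place to [m]. /zrifabonfoposuaz/ → zrifabomfoposuaz.
Rule 2 (intervocalic voicing): /f/ is a voiceless obstruent between vowels /i/ and /a/, so it voices to [v]. /p/ is a voiceless obstruent between vowels /o/ and /o/, so it voices to [b]. /s/ is a voiceless obstruent between vowels /o/ and /u/, so it voices to [z]. /zrifabomfoposuaz/ → zrivabomfobozuaz.
Rule 3 (final devoicing): /z/ is a voiced obstruent in word-final position, so it devoices to [s]. /zrivabomfobozuaz/ → zrivabomfobozuas.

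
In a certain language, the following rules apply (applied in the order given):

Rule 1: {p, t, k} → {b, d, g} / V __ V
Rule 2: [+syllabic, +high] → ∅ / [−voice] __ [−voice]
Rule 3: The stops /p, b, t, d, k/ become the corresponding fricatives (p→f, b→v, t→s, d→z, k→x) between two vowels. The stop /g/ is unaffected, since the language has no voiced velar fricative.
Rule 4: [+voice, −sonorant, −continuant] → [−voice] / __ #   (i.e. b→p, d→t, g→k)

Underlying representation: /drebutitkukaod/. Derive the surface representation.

drevuzitkugaot

Rule 1 (intervocalic voicing): /t/ is a voiceless stop between vowels /u/ and /i/, so it voices to [d]. /k/ is a voiceless stop between vowels /u/ and /a/, so it voices to [g]. /drebutitkukaod/ → drebuditkugaod.
Rule 2 (high vowel syncope): no segment meets the environment; /drebuditkugaod/ is unchanged.
Rule 3 (intervocalic spirantization): /b/ is a stop between vowels /e/ and /u/, so it spirantizes to the fricative [v]. /d/ is a stop between vowels /u/ and /i/, so it spirantizes to the fricative [z]. /drebuditkugaod/ → drevuzitkugaod.
Rule 4 (final devoicing): /d/ is a voiced stop in word-final position, so it devoices to [t]. /drevuzitkugaod/ → drevuzitkugaot.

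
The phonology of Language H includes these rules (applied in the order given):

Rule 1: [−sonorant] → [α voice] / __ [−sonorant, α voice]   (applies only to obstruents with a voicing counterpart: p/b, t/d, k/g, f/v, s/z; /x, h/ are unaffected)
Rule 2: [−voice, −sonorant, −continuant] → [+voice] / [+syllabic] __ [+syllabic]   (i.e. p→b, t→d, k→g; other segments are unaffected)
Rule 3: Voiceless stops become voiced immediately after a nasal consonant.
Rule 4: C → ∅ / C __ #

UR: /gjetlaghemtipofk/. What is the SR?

gjetlakhemdibof

Rule 1 (regressive voicing assimilation): /g/ precedes the voiceless obstruent /h/, so it devoices to [k] by assimilation. /gjetlaghemtipofk/ → gjetlakhemtipofk.
Rule 2 (intervocalic voicing): /p/ is a voiceless stop between vowels /i/ and /o/, so it voices to [b]. /gjetlakhemtipofk/ → gjetlakhemtibofk.
Rule 3 (post-nasal voicing): /t/ is a voiceless stop immediately after the nasal /m/, so it voices to [d]. /gjetlakhemtibofk/ → gjetlakhemdibofk.
Rule 4 (final cluster simplification): /k/ is the second consonant of a word-final cluster /fk/, so it deletes. /gjetlakhemdibofk/ → gjetlakhemdibof.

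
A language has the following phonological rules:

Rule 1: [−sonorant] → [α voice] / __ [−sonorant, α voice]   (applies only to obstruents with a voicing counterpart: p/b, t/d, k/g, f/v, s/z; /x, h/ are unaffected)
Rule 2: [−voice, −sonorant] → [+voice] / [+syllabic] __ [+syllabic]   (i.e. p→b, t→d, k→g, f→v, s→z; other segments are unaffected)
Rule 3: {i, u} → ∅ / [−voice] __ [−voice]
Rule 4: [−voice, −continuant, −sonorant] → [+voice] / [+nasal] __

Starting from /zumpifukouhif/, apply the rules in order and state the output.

Rule 1 (regressive voicing assimilation): no segment meets the environment; /zumpifukouhif/ is unchanged.
Rule 2 (intervocalic voicing): /f/ is a voiceless obstruent between vowels /i/ and /u/, so it voices to [v]. /k/ is a voiceless obstruent between vowels /u/ and /o/, so it voices to [g]. /zumpifukouhif/ → zumpivugouhif.
Rule 3 (high vowel syncope): /i/ is a high vowel flanked by voiceless consonants /h/ and /f/, so it deletes. /zumpivugouhif/ → zumpivugouhf.
Rule 4 (post-nasal voicing): /p/ is a voiceless stop immediately after the nasal /m/, so it voices to [b]. /zumpivugouhf/ → zumbivugouhf.

zumbivugouhf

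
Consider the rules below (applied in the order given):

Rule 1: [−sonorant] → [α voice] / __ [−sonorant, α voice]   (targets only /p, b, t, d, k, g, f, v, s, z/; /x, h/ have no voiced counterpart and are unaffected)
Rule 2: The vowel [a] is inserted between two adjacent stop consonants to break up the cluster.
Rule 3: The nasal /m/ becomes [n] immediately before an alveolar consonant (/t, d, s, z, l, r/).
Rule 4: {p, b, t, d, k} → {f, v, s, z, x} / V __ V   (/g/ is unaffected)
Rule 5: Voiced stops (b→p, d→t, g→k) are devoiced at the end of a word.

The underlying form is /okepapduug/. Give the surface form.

oxefavazuuk

Rule 1 (regressive voicing assimilation): /p/ precedes the voiced obstruent /d/, so it voices to [b] by assimilation. /okepapduug/ → okepabduug.
Rule 2 (stop-cluster a-epenthesis): /b/ and /d/ form a stop–stop cluster, so [a] is inserted between them. /okepabduug/ → okepabaduug.
Rule 3 (nasal place assimilation): no segment meets the environment; /okepabaduug/ is unchanged.
Rule 4 (intervocalic spirantization): /k/ is a stop between vowels /o/ and /e/, so it spirantizes to the fricative [x]. /p/ is a stop between vowels /e/ and /a/, so it spirantizes to the fricative [f]. /b/ is a stop between vowels /a/ and /a/, so it spirantizes to the fricative [v]. /d/ is a stop between vowels /a/ and /u/, so it spirantizes to the fricative [z]. /okepabaduug/ → oxefavazuug.
Rule 5 (final devoicing): /g/ is a voiced stop in word-final position, so it devoices to [k]. /oxefavazuug/ → oxefavazuuk.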